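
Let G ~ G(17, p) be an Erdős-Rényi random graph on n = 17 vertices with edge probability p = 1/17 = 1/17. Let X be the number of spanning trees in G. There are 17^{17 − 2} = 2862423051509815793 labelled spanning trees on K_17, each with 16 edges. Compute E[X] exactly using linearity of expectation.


K_17 has 17^{17 − 2} = 2862423051509815793 labelled spanning trees.
For each such spanning tree H, let X_H = 1 if all 16 edges of H are present in G. Then P[X_H = 1] = p^{16} = (1/17)^{16} = 1/48661191875666868481.
By linearity: E[X] = Σ_H E[X_H] = 2862423051509815793 · p^{16} = 2862423051509815793 · 1/48661191875666868481 = 1/17.
Numerically: E[X] ≈ 0.05882.

E[X] = 2862423051509815793 · (1/17)^{16} = 1/17 ≈ 0.05882.


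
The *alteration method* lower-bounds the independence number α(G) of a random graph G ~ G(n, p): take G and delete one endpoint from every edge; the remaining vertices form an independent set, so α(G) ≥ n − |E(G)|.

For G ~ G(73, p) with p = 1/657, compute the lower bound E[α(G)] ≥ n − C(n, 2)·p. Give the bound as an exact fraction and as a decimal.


E[|E(G)|] = C(73, 2)·p = 2628 · (1/657) = 4.
E[α(G)] ≥ n − E[|E(G)|] = 73 − 4 = 69.
Numerically: ≈ 69.0000.
(This is only a lower bound; the true E[α(G)] may be larger.)

E[α(G)] ≥ 69 ≈ 69.0000.


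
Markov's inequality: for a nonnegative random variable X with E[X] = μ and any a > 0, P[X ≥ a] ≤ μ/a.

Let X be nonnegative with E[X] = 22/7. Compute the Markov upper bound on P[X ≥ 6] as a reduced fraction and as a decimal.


μ = E[X] = 22/7, a = 6.
Markov: P[X ≥ 6] ≤ μ/a = (22/7)/6 = 11/21.
Numerically: ≈ 0.5238.
(Since a = 6 > μ = 3.1429, the bound 11/21 is < 1 and informative.)

P[X ≥ 6] ≤ 11/21 ≈ 0.5238.


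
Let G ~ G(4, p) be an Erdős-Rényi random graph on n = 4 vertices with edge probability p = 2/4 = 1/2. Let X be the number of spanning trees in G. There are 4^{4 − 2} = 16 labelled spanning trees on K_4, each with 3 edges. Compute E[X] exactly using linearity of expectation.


K_4 has 4^{4 − 2} = 16 labelled spanning trees.
For each such spanning tree H, let X_H = 1 if all 3 edges of H are present in G. Then P[X_H = 1] = p^{3} = (1/2)^{3} = 1/8.
By linearity: E[X] = Σ_H E[X_H] = 16 · p^{3} = 16 · 1/8 = 2.
Numerically: E[X] ≈ 2.

E[X] = 16 · (1/2)^{3} = 2 ≈ 2.


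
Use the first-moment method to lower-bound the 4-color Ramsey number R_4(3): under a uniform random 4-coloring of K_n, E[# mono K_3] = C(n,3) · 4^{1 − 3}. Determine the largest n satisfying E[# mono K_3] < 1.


We need C(n, 3) · 4^{1 − 3} < 1, i.e. C(n, 3) < 4^{3 − 1} = 16.
Check values of n near the boundary:
  n = 3: C(3, 3) = 1; 1 < 16? YES
  n = 4: C(4, 3) = 4; 4 < 16? YES
  n = 5: C(5, 3) = 10; 10 < 16? YES
  n = 6: C(6, 3) = 20; 20 < 16? NO
  n = 7: C(7, 3) = 35; 35 < 16? NO
The largest n with C(n, 3) < 16 is n = 5 (where E[X] = 5/8 ≈ 0.625000). Hence R_4(3) > 5, i.e. R_4(3) ≥ 6.

Largest n = 5; hence R_4(3) > 5.


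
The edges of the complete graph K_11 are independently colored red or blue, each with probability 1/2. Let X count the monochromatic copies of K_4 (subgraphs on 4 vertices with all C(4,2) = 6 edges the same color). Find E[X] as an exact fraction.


Let X = Σ_S X_S over the C(11, 4) = 330 subsets S of size 4, where X_S = 1 if the K_4 on S is monochromatic.
For a fixed S, the K_4 on S has C(4, 2) = 6 edges. P[all 6 edges red] = (1/2)^6, and likewise for blue, so P[monochromatic] = 2·(1/2)^6 = 2^{1 − 6} = 1/32.
By linearity: E[X] = C(11, 4) · 2^{1 − 6} = 330 · 1/32 = 165/16.
Numerically: E[X] ≈ 10.312500.

E[X] = C(11,4)·2^(1−C(4,2)) = 165/16 ≈ 10.312500.


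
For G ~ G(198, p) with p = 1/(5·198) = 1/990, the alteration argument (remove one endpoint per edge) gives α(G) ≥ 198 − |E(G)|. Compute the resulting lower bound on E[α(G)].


E[|E(G)|] = C(198, 2)·p = 19503 · (1/990) = 197/10.
E[α(G)] ≥ n − E[|E(G)|] = 198 − 197/10 = 1783/10.
Numerically: ≈ 178.3000.
(This is only a lower bound; the true E[α(G)] may be larger.)

E[α(G)] ≥ 1783/10 ≈ 178.3000.


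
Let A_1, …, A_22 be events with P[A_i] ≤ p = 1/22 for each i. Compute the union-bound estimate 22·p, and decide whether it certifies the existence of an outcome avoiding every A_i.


Union bound: P[∪_{i=1}^{22} A_i] ≤ Σ_i P[A_i] ≤ 22·p = 22·(1/22) = 1.
Numerically: 1 ≈ 1.000.
Is 1 < 1? NO.
Since the bound 1 is ≥ 1, the union bound is uninformative here; it does NOT by itself certify existence.

22·p = 1 ≈ 1.000; existence NOT certified by the union bound.


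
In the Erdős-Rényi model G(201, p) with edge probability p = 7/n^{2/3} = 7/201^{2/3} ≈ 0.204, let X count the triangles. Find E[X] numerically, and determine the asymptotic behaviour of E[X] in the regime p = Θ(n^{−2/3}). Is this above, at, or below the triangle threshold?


Number of potential triangles: C(201, 3) = 1333300.
Each occurs with probability p³ ≈ (0.204)³ ≈ 8.4898889e-03.
By linearity: E[X] = C(201, 3)·p³ ≈ 1333300 · 8.4898889e-03 ≈ 11319.56882.
Since α = 2/3 < 1, p = c/n^{2/3} ≫ 1/n is above the triangle threshold p ~ 1/n. Asymptotically E[X] ~ (c³/6)·n^{3(1−α)} = (7³/6)·n^{1} → ∞; triangles are abundant w.h.p.

E[X] ≈ 11319.56882; in regime p = Θ(1/n^{2/3}) E[X] diverges (above the triangle threshold p ~ 1/n).


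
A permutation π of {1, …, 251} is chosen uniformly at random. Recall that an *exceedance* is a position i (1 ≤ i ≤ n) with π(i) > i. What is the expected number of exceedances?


Write X = Σ_{i=1}^{251} X_i, where X_i = 1_{π(i) > i}.
For each fixed i, π(i) is uniform over {1, …, 251} (marginal of a uniform permutation), so P[π(i) > i] = (n − i)/n. Summing: Σ_{i=1}^{251} (n − i)/n = (0 + 1 + … + 250)/251 = 251(251 − 1)/(2·251) = (251 − 1)/2.
Hence E[X] = Σ_{i=1}^{251} (251 − i)/251 = 125 ≈ 125.000000.

E[X] = 125 = 125.000000.


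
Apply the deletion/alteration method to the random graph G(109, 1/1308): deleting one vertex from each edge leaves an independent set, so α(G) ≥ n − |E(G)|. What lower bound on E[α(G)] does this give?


E[|E(G)|] = C(109, 2)·p = 5886 · (1/1308) = 9/2.
E[α(G)] ≥ n − E[|E(G)|] = 109 − 9/2 = 209/2.
Numerically: ≈ 104.50000.
(This is only a lower bound; the true E[α(G)] may be larger.)

E[α(G)] ≥ 209/2 ≈ 104.50000.


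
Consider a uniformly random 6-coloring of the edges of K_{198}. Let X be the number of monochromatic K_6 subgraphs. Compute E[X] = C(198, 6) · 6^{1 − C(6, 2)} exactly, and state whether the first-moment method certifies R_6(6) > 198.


E[X] = C(198, 6) · 6^{1 − 15} = 77526225777 · 6^{−14} = 77526225777/78364164096.
As a reduced fraction: E[X] = 25842075259/26121388032 ≈ 0.989.
Is E[X] < 1? YES.
Since E[X] < 1, there exists a 6-coloring of K_{198} with no monochromatic K_6; hence R_6(6) > 198.

E[X] = 25842075259/26121388032 ≈ 0.989; E[X] < 1, so R_6(6) > 198.


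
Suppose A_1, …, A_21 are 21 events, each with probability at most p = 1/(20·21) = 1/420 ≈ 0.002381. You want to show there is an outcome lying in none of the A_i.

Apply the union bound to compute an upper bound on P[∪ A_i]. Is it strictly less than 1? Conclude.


Union bound: P[∪_{i=1}^{21} A_i] ≤ Σ_i P[A_i] ≤ 21·p = 21·(1/420) = 1/20.
Numerically: 1/20 ≈ 0.050000.
Is 1/20 < 1? YES.
Since P[∪ A_i] ≤ 1/20 < 1, the complement has P[∩ A_i^c] ≥ 1 − 1/20 = 19/20 > 0, so some outcome avoids every A_i.

21·p = 1/20 ≈ 0.050000; existence CERTIFIED by the union bound.


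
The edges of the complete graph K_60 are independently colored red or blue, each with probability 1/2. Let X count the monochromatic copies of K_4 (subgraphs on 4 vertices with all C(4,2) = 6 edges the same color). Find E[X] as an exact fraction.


Let X = Σ_S X_S over the C(60, 4) = 487635 subsets S of size 4, where X_S = 1 if the K_4 on S is monochromatic.
For a fixed S, the K_4 on S has C(4, 2) = 6 edges. P[all 6 edges red] = (1/2)^6, and likewise for blue, so P[monochromatic] = 2·(1/2)^6 = 2^{1 − 6} = 1/32.
Summing: E[X] = C(60, 4) · 2^{1 − 6} = 487635 · 1/32 = 487635/32.
Numerically: E[X] ≈ 15238.59375.

E[X] = C(60,4)·2^(1−C(4,2)) = 487635/32 ≈ 15238.59375.


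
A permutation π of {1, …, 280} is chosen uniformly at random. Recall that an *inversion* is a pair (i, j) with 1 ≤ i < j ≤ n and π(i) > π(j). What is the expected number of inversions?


Write X = Σ X_I over the C(280, 2) = 39060 pairs i < j, with X_I the indicator of one inversion.
There are 39060 indicators.
For each fixed pair i < j, the values π(i) and π(j) are two distinct elements of {1, …, 280} in uniformly random order; by symmetry P[π(i) > π(j)] = 1/2.
By linearity: E[X] = 39060 · (1/2) = C(280, 2) · (1/2) = 39060/2 = 19530 ≈ 19530.000000.

E[X] = 19530 = 19530.000000.


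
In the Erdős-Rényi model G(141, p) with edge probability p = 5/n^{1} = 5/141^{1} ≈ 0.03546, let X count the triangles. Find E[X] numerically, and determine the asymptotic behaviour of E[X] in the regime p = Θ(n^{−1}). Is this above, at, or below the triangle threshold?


Number of potential triangles: C(141, 3) = 457310.
Each occurs with probability p³ ≈ (0.03546)³ ≈ 4.459156e-05.
By linearity: E[X] = C(141, 3)·p³ ≈ 457310 · 4.459156e-05 ≈ 20.3922.
Here α = 1, so p = 5/n is exactly at the triangle threshold p ~ 1/n. Asymptotically E[X] → c³/6 = 5³/6 = 125/6 ≈ 20.8333, a bounded constant. In this regime the triangle count is asymptotically Poisson(c³/6).

E[X] ≈ 20.3922; in regime p = Θ(1/n^{1}) E[X] stays bounded (at the triangle threshold p ~ 1/n).


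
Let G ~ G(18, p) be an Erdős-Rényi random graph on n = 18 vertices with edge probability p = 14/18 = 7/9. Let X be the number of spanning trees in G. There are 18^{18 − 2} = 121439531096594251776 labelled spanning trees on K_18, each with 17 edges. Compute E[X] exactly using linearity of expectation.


K_18 has 18^{18 − 2} = 121439531096594251776 labelled spanning trees.
For each such spanning tree H, let X_H = 1 if all 17 edges of H are present in G. Then P[X_H = 1] = p^{17} = (7/9)^{17} = 232630513987207/16677181699666569.
Summing the indicators: E[X] = Σ_H E[X_H] = 121439531096594251776 · p^{17} = 121439531096594251776 · 232630513987207/16677181699666569 = 15245673364665597952/9.
Numerically: E[X] ≈ 1.694e+18.

E[X] = 121439531096594251776 · (7/9)^{17} = 15245673364665597952/9 ≈ 1.694e+18.


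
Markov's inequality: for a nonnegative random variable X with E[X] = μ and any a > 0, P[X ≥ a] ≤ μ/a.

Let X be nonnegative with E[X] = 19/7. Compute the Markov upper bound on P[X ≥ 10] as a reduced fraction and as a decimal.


μ = E[X] = 19/7, a = 10.
Markov: P[X ≥ 10] ≤ μ/a = (19/7)/10 = 19/70.
Numerically: ≈ 0.271429.
(Since a = 10 > μ = 2.714286, the bound 19/70 is < 1 and informative.)

P[X ≥ 10] ≤ 19/70 ≈ 0.271429.


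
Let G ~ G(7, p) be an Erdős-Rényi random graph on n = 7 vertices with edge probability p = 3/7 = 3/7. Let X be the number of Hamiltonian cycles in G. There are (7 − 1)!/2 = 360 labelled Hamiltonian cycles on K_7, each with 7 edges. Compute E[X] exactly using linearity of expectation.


K_7 has (7 − 1)!/2 = 360 labelled Hamiltonian cycles.
For each such Hamiltonian cycle H, let X_H = 1 if all 7 edges of H are present in G. Then P[X_H = 1] = p^{7} = (3/7)^{7} = 2187/823543.
Summing the indicators: E[X] = Σ_H E[X_H] = 360 · p^{7} = 360 · 2187/823543 = 787320/823543.
Numerically: E[X] ≈ 0.956.

E[X] = 360 · (3/7)^{7} = 787320/823543 ≈ 0.956.


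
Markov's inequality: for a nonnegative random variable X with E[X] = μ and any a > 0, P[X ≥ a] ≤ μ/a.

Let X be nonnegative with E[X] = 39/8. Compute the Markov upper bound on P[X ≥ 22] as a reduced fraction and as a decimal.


μ = E[X] = 39/8, a = 22.
Markov: P[X ≥ 22] ≤ μ/a = (39/8)/22 = 39/176.
Numerically: ≈ 0.22159.
(Since a = 22 > μ = 4.87500, the bound 39/176 is < 1 and informative.)

P[X ≥ 22] ≤ 39/176 ≈ 0.22159.


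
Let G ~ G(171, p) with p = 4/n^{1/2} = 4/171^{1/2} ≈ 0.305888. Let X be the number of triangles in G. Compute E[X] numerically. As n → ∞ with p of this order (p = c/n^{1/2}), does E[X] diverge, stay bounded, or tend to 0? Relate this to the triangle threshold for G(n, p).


Number of potential triangles: C(171, 3) = 818805.
Each occurs with probability p³ ≈ (0.305888)³ ≈ 2.86210662e-02.
By linearity: E[X] = C(171, 3)·p³ ≈ 818805 · 2.86210662e-02 ≈ 23435.072121.
Since α = 1/2 < 1, p = c/n^{1/2} ≫ 1/n is above the triangle threshold p ~ 1/n. Asymptotically E[X] ~ (c³/6)·n^{3(1−α)} = (4³/6)·n^{1.5} → ∞; triangles are abundant w.h.p.

E[X] ≈ 23435.072121; in regime p = Θ(1/n^{1/2}) E[X] diverges (above the triangle threshold p ~ 1/n).


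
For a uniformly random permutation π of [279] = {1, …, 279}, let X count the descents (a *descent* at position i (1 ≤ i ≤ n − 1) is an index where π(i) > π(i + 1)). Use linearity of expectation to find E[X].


Write X = Σ X_I over i = 1, …, 278, with X_I the indicator of one descent.
There are 278 indicators.
For each fixed i, the pair (π(i), π(i+1)) is a uniformly random ordered pair of distinct values from {1, …, 279}; by symmetry P[π(i) > π(i+1)] = 1/2.
By linearity: E[X] = 278 · (1/2) = (279 − 1) · (1/2) = 139 ≈ 139.00000.

E[X] = 139 = 139.00000.


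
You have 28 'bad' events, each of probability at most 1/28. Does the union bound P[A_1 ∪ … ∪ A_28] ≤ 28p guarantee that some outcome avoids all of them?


Union bound: P[∪_{i=1}^{28} A_i] ≤ Σ_i P[A_i] ≤ 28·p = 28·(1/28) = 1.
Numerically: 1 ≈ 1.000000.
Is 1 < 1? NO.
Since the bound 1 is ≥ 1, the union bound is uninformative here; it does NOT by itself certify existence.

28·p = 1 ≈ 1.000000; existence NOT certified by the union bound.


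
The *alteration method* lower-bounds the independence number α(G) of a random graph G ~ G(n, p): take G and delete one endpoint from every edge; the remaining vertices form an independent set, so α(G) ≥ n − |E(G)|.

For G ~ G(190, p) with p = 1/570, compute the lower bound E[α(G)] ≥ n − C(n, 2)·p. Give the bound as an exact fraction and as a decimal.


E[|E(G)|] = C(190, 2)·p = 17955 · (1/570) = 63/2.
E[α(G)] ≥ n − E[|E(G)|] = 190 − 63/2 = 317/2.
Numerically: ≈ 158.50000.
(This is only a lower bound; the true E[α(G)] may be larger.)

E[α(G)] ≥ 317/2 ≈ 158.50000.


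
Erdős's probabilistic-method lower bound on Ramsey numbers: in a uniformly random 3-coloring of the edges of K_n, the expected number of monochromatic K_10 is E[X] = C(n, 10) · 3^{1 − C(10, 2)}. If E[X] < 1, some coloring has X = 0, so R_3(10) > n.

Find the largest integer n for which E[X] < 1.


We need C(n, 10) · 3^{1 − 45} < 1, i.e. C(n, 10) < 3^{45 − 1} = 984770902183611232881.
Check values of n near the boundary:
  n = 569: C(569, 10) = 905357721286137524328; 905357721286137524328 < 984770902183611232881? YES
  n = 570: C(570, 10) = 921524823451961408691; 921524823451961408691 < 984770902183611232881? YES
  n = 571: C(571, 10) = 937951290893172842001; 937951290893172842001 < 984770902183611232881? YES
  n = 572: C(572, 10) = 954640815642161682606; 954640815642161682606 < 984770902183611232881? YES
  n = 573: C(573, 10) = 971597135635805762226; 971597135635805762226 < 984770902183611232881? YES
  n = 574: C(574, 10) = 988824035203816502691; 988824035203816502691 < 984770902183611232881? NO
The largest n with C(n, 10) < 984770902183611232881 is n = 573 (where E[X] = 35985079097622435638/36472996377170786403 ≈ 0.9866225). Hence R_3(10) > 573, i.e. R_3(10) ≥ 574.

Largest n = 573; hence R_3(10) > 573.


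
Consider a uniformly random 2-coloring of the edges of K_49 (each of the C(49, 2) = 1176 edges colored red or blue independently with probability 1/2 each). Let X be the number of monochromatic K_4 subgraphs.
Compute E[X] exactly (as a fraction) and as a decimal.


Let X = Σ_S X_S over the C(49, 4) = 211876 subsets S of size 4, where X_S = 1 if the K_4 on S is monochromatic.
For a fixed S, the K_4 on S has C(4, 2) = 6 edges. P[all 6 edges red] = (1/2)^6, and likewise for blue, so P[monochromatic] = 2·(1/2)^6 = 2^{1 − 6} = 1/32.
By linearity: E[X] = C(49, 4) · 2^{1 − 6} = 211876 · 1/32 = 52969/8.
Numerically: E[X] ≈ 6621.1250.

E[X] = C(49,4)·2^(1−C(4,2)) = 52969/8 ≈ 6621.1250.


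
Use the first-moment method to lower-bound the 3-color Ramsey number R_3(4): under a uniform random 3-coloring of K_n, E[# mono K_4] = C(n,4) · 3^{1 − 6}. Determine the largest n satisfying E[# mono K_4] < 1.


We need C(n, 4) · 3^{1 − 6} < 1, i.e. C(n, 4) < 3^{6 − 1} = 243.
Check values of n near the boundary:
  n = 7: C(7, 4) = 35; 35 < 243? YES
  n = 8: C(8, 4) = 70; 70 < 243? YES
  n = 9: C(9, 4) = 126; 126 < 243? YES
  n = 10: C(10, 4) = 210; 210 < 243? YES
  n = 11: C(11, 4) = 330; 330 < 243? NO
  n = 12: C(12, 4) = 495; 495 < 243? NO
The largest n with C(n, 4) < 243 is n = 10 (where E[X] = 70/81 ≈ 0.86420). Hence R_3(4) > 10, i.e. R_3(4) ≥ 11.

Largest n = 10; hence R_3(4) > 10.


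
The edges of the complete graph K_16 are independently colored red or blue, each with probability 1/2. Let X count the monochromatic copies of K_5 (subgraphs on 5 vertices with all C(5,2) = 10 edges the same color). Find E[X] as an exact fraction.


Let X = Σ_S X_S over the C(16, 5) = 4368 subsets S of size 5, where X_S = 1 if the K_5 on S is monochromatic.
For a fixed S, the K_5 on S has C(5, 2) = 10 edges. P[all 10 edges red] = (1/2)^10, and likewise for blue, so P[monochromatic] = 2·(1/2)^10 = 2^{1 − 10} = 1/512.
Summing: E[X] = C(16, 5) · 2^{1 − 10} = 4368 · 1/512 = 273/32.
Numerically: E[X] ≈ 8.53125.

E[X] = C(16,5)·2^(1−C(5,2)) = 273/32 ≈ 8.53125.


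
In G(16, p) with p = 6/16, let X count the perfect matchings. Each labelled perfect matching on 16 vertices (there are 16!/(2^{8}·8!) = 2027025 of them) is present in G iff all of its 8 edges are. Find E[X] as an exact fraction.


K_16 has 16!/(2^{8}·8!) = 2027025 labelled perfect matchings.
For each such perfect matching H, let X_H = 1 if all 8 edges of H are present in G. Then P[X_H = 1] = p^{8} = (3/8)^{8} = 6561/16777216.
By linearity: E[X] = Σ_H E[X_H] = 2027025 · p^{8} = 2027025 · 6561/16777216 = 13299311025/16777216.
Numerically: E[X] ≈ 792.701.

E[X] = 2027025 · (3/8)^{8} = 13299311025/16777216 ≈ 792.701.


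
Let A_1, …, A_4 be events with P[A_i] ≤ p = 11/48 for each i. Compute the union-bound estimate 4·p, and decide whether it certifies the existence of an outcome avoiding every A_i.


Union bound: P[∪_{i=1}^{4} A_i] ≤ Σ_i P[A_i] ≤ 4·p = 4·(11/48) = 11/12.
Numerically: 11/12 ≈ 0.916667.
Is 11/12 < 1? YES.
Since P[∪ A_i] ≤ 11/12 < 1, the complement has P[∩ A_i^c] ≥ 1 − 11/12 = 1/12 > 0, so some outcome avoids every A_i.

4·p = 11/12 ≈ 0.916667; existence CERTIFIED by the union bound.


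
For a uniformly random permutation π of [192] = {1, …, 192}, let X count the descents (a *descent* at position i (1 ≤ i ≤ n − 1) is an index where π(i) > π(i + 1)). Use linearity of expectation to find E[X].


Write X = Σ X_I over i = 1, …, 191, with X_I the indicator of one descent.
There are 191 indicators.
For each fixed i, the pair (π(i), π(i+1)) is a uniformly random ordered pair of distinct values from {1, …, 192}; by symmetry P[π(i) > π(i+1)] = 1/2.
By linearity: E[X] = 191 · (1/2) = (192 − 1) · (1/2) = 191/2 ≈ 95.50000.

E[X] = 191/2 = 95.50000.


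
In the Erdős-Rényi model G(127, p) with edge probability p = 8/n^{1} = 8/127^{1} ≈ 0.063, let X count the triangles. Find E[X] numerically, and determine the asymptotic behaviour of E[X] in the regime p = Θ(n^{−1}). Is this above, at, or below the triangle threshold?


Number of potential triangles: C(127, 3) = 333375.
Each occurs with probability p³ ≈ (0.063)³ ≈ 2.49953e-04.
By linearity: E[X] = C(127, 3)·p³ ≈ 333375 · 2.49953e-04 ≈ 83.328.
Here α = 1, so p = 8/n is exactly at the triangle threshold p ~ 1/n. Asymptotically E[X] → c³/6 = 8³/6 = 256/3 ≈ 85.333, a bounded constant. In this regime the triangle count is asymptotically Poisson(c³/6).

E[X] ≈ 83.328; in regime p = Θ(1/n^{1}) E[X] stays bounded (at the triangle threshold p ~ 1/n).


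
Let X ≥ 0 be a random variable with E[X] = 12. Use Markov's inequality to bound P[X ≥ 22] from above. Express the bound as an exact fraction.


μ = E[X] = 12, a = 22.
Markov: P[X ≥ 22] ≤ μ/a = (12)/22 = 6/11.
Numerically: ≈ 0.5455.
(Since a = 22 > μ = 12.0000, the bound 6/11 is < 1 and informative.)

P[X ≥ 22] ≤ 6/11 ≈ 0.5455.


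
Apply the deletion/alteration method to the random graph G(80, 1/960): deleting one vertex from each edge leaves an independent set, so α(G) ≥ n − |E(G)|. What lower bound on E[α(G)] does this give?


E[|E(G)|] = C(80, 2)·p = 3160 · (1/960) = 79/24.
E[α(G)] ≥ n − E[|E(G)|] = 80 − 79/24 = 1841/24.
Numerically: ≈ 76.7083.
(This is only a lower bound; the true E[α(G)] may be larger.)

E[α(G)] ≥ 1841/24 ≈ 76.7083.


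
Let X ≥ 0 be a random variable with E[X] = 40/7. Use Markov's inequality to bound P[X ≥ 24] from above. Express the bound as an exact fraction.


μ = E[X] = 40/7, a = 24.
Markov: P[X ≥ 24] ≤ μ/a = (40/7)/24 = 5/21.
Numerically: ≈ 0.23810.
(Since a = 24 > μ = 5.71429, the bound 5/21 is < 1 and informative.)

P[X ≥ 24] ≤ 5/21 ≈ 0.23810.


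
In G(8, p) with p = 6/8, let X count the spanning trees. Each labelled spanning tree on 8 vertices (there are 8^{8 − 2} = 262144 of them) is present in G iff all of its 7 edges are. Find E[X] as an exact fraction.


K_8 has 8^{8 − 2} = 262144 labelled spanning trees.
For each such spanning tree H, let X_H = 1 if all 7 edges of H are present in G. Then P[X_H = 1] = p^{7} = (3/4)^{7} = 2187/16384.
By linearity: E[X] = Σ_H E[X_H] = 262144 · p^{7} = 262144 · 2187/16384 = 34992.
Numerically: E[X] ≈ 34992.

E[X] = 262144 · (3/4)^{7} = 34992 ≈ 34992.


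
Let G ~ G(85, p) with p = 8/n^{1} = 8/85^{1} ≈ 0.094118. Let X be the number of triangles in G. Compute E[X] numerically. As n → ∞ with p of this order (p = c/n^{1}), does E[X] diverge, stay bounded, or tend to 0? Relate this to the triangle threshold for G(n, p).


Number of potential triangles: C(85, 3) = 98770.
Each occurs with probability p³ ≈ (0.094118)³ ≈ 8.3370649e-04.
By linearity: E[X] = C(85, 3)·p³ ≈ 98770 · 8.3370649e-04 ≈ 82.34519.
Here α = 1, so p = 8/n is exactly at the triangle threshold p ~ 1/n. Asymptotically E[X] → c³/6 = 8³/6 = 256/3 ≈ 85.33333, a bounded constant. In this regime the triangle count is asymptotically Poisson(c³/6).

E[X] ≈ 82.34519; in regime p = Θ(1/n^{1}) E[X] stays bounded (at the triangle threshold p ~ 1/n).


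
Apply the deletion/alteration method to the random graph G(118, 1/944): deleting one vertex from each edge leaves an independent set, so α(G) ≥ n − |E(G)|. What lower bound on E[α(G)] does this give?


E[|E(G)|] = C(118, 2)·p = 6903 · (1/944) = 117/16.
E[α(G)] ≥ n − E[|E(G)|] = 118 − 117/16 = 1771/16.
Numerically: ≈ 110.687500.
(This is only a lower bound; the true E[α(G)] may be larger.)

E[α(G)] ≥ 1771/16 ≈ 110.687500.


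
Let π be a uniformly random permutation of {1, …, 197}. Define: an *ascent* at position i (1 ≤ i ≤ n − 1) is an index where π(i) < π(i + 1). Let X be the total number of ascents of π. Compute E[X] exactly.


Write X = Σ X_I over i = 1, …, 196, with X_I the indicator of one ascent.
There are 196 indicators.
For each fixed i, the pair (π(i), π(i+1)) is a uniformly random ordered pair of distinct values from {1, …, 197}; by symmetry P[π(i) < π(i+1)] = 1/2.
By linearity: E[X] = 196 · (1/2) = (197 − 1) · (1/2) = 98 ≈ 98.000000.

E[X] = 98 = 98.000000.


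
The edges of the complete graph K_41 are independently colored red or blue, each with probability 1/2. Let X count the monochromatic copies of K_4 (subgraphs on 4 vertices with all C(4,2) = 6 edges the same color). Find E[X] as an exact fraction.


Let X = Σ_S X_S over the C(41, 4) = 101270 subsets S of size 4, where X_S = 1 if the K_4 on S is monochromatic.
For a fixed S, the K_4 on S has C(4, 2) = 6 edges. P[all 6 edges red] = (1/2)^6, and likewise for blue, so P[monochromatic] = 2·(1/2)^6 = 2^{1 − 6} = 1/32.
By linearity: E[X] = C(41, 4) · 2^{1 − 6} = 101270 · 1/32 = 50635/16.
Numerically: E[X] ≈ 3164.6875.

E[X] = C(41,4)·2^(1−C(4,2)) = 50635/16 ≈ 3164.6875.


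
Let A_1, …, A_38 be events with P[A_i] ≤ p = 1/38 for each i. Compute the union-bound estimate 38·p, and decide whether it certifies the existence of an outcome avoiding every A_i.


Union bound: P[∪_{i=1}^{38} A_i] ≤ Σ_i P[A_i] ≤ 38·p = 38·(1/38) = 1.
Numerically: 1 ≈ 1.000.
Is 1 < 1? NO.
Since the bound 1 is ≥ 1, the union bound is uninformative here; it does NOT by itself certify existence.

38·p = 1 ≈ 1.000; existence NOT certified by the union bound.


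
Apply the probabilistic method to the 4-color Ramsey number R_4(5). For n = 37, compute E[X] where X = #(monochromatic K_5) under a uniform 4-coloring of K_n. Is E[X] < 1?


E[X] = C(37, 5) · 4^{1 − 10} = 435897 · 4^{−9} = 435897/262144.
As a reduced fraction: E[X] = 435897/262144 ≈ 1.6628151.
Is E[X] < 1? NO.
Since E[X] ≥ 1, the first-moment bound is inconclusive at n = 37; it does NOT by itself certify R_4(5) > 37.

E[X] = 435897/262144 ≈ 1.6628151; E[X] ≥ 1; first-moment method inconclusive here.


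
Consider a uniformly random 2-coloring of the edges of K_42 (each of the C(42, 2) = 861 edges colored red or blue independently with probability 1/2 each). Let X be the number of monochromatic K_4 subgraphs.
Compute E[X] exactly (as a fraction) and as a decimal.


Let X = Σ_S X_S over the C(42, 4) = 111930 subsets S of size 4, where X_S = 1 if the K_4 on S is monochromatic.
For a fixed S, the K_4 on S has C(4, 2) = 6 edges. P[all 6 edges red] = (1/2)^6, and likewise for blue, so P[monochromatic] = 2·(1/2)^6 = 2^{1 − 6} = 1/32.
Summing: E[X] = C(42, 4) · 2^{1 − 6} = 111930 · 1/32 = 55965/16.
Numerically: E[X] ≈ 3497.81250.

E[X] = C(42,4)·2^(1−C(4,2)) = 55965/16 ≈ 3497.81250.


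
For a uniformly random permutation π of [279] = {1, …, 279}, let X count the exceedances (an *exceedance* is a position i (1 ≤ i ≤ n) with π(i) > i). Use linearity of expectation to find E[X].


Write X = Σ_{i=1}^{279} X_i, where X_i = 1_{π(i) > i}.
For each fixed i, π(i) is uniform over {1, …, 279} (marginal of a uniform permutation), so P[π(i) > i] = (n − i)/n. Summing: Σ_{i=1}^{279} (n − i)/n = (0 + 1 + … + 278)/279 = 279(279 − 1)/(2·279) = (279 − 1)/2.
Hence E[X] = Σ_{i=1}^{279} (279 − i)/279 = 139 ≈ 139.0000.

E[X] = 139 = 139.0000.


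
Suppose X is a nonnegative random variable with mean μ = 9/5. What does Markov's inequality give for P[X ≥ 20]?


μ = E[X] = 9/5, a = 20.
Markov: P[X ≥ 20] ≤ μ/a = (9/5)/20 = 9/100.
Numerically: ≈ 0.09000.
(Since a = 20 > μ = 1.80000, the bound 9/100 is < 1 and informative.)

P[X ≥ 20] ≤ 9/100 ≈ 0.09000.


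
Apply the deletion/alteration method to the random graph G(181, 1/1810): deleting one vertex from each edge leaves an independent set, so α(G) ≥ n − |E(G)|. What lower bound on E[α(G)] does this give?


E[|E(G)|] = C(181, 2)·p = 16290 · (1/1810) = 9.
E[α(G)] ≥ n − E[|E(G)|] = 181 − 9 = 172.
Numerically: ≈ 172.000000.
(This is only a lower bound; the true E[α(G)] may be larger.)

E[α(G)] ≥ 172 ≈ 172.000000.


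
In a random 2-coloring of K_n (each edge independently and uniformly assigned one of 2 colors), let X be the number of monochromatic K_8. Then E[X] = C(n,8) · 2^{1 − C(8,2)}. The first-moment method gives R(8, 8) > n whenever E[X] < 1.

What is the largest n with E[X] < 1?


We need C(n, 8) · 2^{1 − 28} < 1, i.e. C(n, 8) < 2^{28 − 1} = 134217728.
Check values of n near the boundary:
  n = 36: C(36, 8) = 30260340; 30260340 < 134217728? YES
  n = 37: C(37, 8) = 38608020; 38608020 < 134217728? YES
  n = 38: C(38, 8) = 48903492; 48903492 < 134217728? YES
  n = 39: C(39, 8) = 61523748; 61523748 < 134217728? YES
  n = 40: C(40, 8) = 76904685; 76904685 < 134217728? YES
  n = 41: C(41, 8) = 95548245; 95548245 < 134217728? YES
  n = 42: C(42, 8) = 118030185; 118030185 < 134217728? YES
  n = 43: C(43, 8) = 145008513; 145008513 < 134217728? NO
  n = 44: C(44, 8) = 177232627; 177232627 < 134217728? NO
  n = 45: C(45, 8) = 215553195; 215553195 < 134217728? NO
The largest n with C(n, 8) < 134217728 is n = 42 (where E[X] = 118030185/134217728 ≈ 0.879). Hence R(8, 8) > 42, i.e. R(8, 8) ≥ 43.

Largest n = 42; hence R(8, 8) > 42.


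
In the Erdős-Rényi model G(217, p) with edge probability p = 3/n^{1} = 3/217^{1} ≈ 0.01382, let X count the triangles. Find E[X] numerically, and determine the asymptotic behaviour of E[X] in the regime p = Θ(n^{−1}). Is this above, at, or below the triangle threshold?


Number of potential triangles: C(217, 3) = 1679580.
Each occurs with probability p³ ≈ (0.01382)³ ≈ 2.642315e-06.
By linearity: E[X] = C(217, 3)·p³ ≈ 1679580 · 2.642315e-06 ≈ 4.4380.
Here α = 1, so p = 3/n is exactly at the triangle threshold p ~ 1/n. Asymptotically E[X] → c³/6 = 3³/6 = 9/2 ≈ 4.5000, a bounded constant. In this regime the triangle count is asymptotically Poisson(c³/6).

E[X] ≈ 4.4380; in regime p = Θ(1/n^{1}) E[X] stays bounded (at the triangle threshold p ~ 1/n).


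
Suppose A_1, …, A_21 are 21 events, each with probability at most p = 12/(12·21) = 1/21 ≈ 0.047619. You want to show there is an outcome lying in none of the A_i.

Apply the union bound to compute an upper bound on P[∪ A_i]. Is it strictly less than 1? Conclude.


Union bound: P[∪_{i=1}^{21} A_i] ≤ Σ_i P[A_i] ≤ 21·p = 21·(1/21) = 1.
Numerically: 1 ≈ 1.000000.
Is 1 < 1? NO.
Since the bound 1 is ≥ 1, the union bound is uninformative here; it does NOT by itself certify existence.

21·p = 1 ≈ 1.000000; existence NOT certified by the union bound.


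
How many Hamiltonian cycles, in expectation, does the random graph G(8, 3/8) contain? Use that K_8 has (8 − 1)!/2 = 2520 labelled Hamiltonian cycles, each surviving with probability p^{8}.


K_8 has (8 − 1)!/2 = 2520 labelled Hamiltonian cycles.
For each such Hamiltonian cycle H, let X_H = 1 if all 8 edges of H are present in G. Then P[X_H = 1] = p^{8} = (3/8)^{8} = 6561/16777216.
By linearity of expectation: E[X] = Σ_H E[X_H] = 2520 · p^{8} = 2520 · 6561/16777216 = 2066715/2097152.
Numerically: E[X] ≈ 0.985.

E[X] = 2520 · (3/8)^{8} = 2066715/2097152 ≈ 0.985.


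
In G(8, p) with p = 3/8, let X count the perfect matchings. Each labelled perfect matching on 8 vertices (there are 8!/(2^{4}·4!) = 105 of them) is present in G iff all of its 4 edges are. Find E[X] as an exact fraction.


K_8 has 8!/(2^{4}·4!) = 105 labelled perfect matchings.
For each such perfect matching H, let X_H = 1 if all 4 edges of H are present in G. Then P[X_H = 1] = p^{4} = (3/8)^{4} = 81/4096.
By linearity of expectation: E[X] = Σ_H E[X_H] = 105 · p^{4} = 105 · 81/4096 = 8505/4096.
Numerically: E[X] ≈ 2.0764.

E[X] = 105 · (3/8)^{4} = 8505/4096 ≈ 2.0764.


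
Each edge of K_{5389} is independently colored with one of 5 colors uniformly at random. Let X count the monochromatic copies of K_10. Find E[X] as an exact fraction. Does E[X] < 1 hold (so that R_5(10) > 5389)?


E[X] = C(5389, 10) · 5^{1 − 45} = 5645340767466558997768874792926 · 5^{−44} = 5645340767466558997768874792926/5684341886080801486968994140625.
As a reduced fraction: E[X] = 5645340767466558997768874792926/5684341886080801486968994140625 ≈ 0.993.
Is E[X] < 1? YES.
Since E[X] < 1, there exists a 5-coloring of K_{5389} with no monochromatic K_10; hence R_5(10) > 5389.

E[X] = 5645340767466558997768874792926/5684341886080801486968994140625 ≈ 0.993; E[X] < 1, so R_5(10) > 5389.


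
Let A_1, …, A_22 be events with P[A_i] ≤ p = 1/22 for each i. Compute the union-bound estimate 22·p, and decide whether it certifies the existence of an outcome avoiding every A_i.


Union bound: P[∪_{i=1}^{22} A_i] ≤ Σ_i P[A_i] ≤ 22·p = 22·(1/22) = 1.
Numerically: 1 ≈ 1.0000000.
Is 1 < 1? NO.
Since the bound 1 is ≥ 1, the union bound is uninformative here; it does NOT by itself certify existence.

22·p = 1 ≈ 1.0000000; existence NOT certified by the union bound.


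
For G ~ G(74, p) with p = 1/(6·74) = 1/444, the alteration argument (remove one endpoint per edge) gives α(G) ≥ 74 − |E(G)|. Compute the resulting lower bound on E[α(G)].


E[|E(G)|] = C(74, 2)·p = 2701 · (1/444) = 73/12.
E[α(G)] ≥ n − E[|E(G)|] = 74 − 73/12 = 815/12.
Numerically: ≈ 67.91667.
(This is only a lower bound; the true E[α(G)] may be larger.)

E[α(G)] ≥ 815/12 ≈ 67.91667.


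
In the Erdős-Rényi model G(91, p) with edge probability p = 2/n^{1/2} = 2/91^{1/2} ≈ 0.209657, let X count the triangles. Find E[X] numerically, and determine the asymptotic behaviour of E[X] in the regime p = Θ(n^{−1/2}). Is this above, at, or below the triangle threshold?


Number of potential triangles: C(91, 3) = 121485.
Each occurs with probability p³ ≈ (0.209657)³ ≈ 9.21569087e-03.
By linearity: E[X] = C(91, 3)·p³ ≈ 121485 · 9.21569087e-03 ≈ 1119.568206.
Since α = 1/2 < 1, p = c/n^{1/2} ≫ 1/n is above the triangle threshold p ~ 1/n. Asymptotically E[X] ~ (c³/6)·n^{3(1−α)} = (2³/6)·n^{1.5} → ∞; triangles are abundant w.h.p.

E[X] ≈ 1119.568206; in regime p = Θ(1/n^{1/2}) E[X] diverges (above the triangle threshold p ~ 1/n).


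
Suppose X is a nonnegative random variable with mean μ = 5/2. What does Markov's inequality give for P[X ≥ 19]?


μ = E[X] = 5/2, a = 19.
Markov: P[X ≥ 19] ≤ μ/a = (5/2)/19 = 5/38.
Numerically: ≈ 0.132.
(Since a = 19 > μ = 2.500, the bound 5/38 is < 1 and informative.)

P[X ≥ 19] ≤ 5/38 ≈ 0.132.


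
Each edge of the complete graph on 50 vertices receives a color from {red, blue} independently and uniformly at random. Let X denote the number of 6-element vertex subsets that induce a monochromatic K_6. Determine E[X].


Let X = Σ_S X_S over the C(50, 6) = 15890700 subsets S of size 6, where X_S = 1 if the K_6 on S is monochromatic.
For a fixed S, the K_6 on S has C(6, 2) = 15 edges. P[all 15 edges red] = (1/2)^15, and likewise for blue, so P[monochromatic] = 2·(1/2)^15 = 2^{1 − 15} = 1/16384.
Summing: E[X] = C(50, 6) · 2^{1 − 15} = 15890700 · 1/16384 = 3972675/4096.
Numerically: E[X] ≈ 969.89136.

E[X] = C(50,6)·2^(1−C(6,2)) = 3972675/4096 ≈ 969.89136.


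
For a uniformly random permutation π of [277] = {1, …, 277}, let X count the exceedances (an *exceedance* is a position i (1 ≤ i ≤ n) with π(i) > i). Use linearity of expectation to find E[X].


Write X = Σ_{i=1}^{277} X_i, where X_i = 1_{π(i) > i}.
For each fixed i, π(i) is uniform over {1, …, 277} (marginal of a uniform permutation), so P[π(i) > i] = (n − i)/n. Summing: Σ_{i=1}^{277} (n − i)/n = (0 + 1 + … + 276)/277 = 277(277 − 1)/(2·277) = (277 − 1)/2.
Hence E[X] = Σ_{i=1}^{277} (277 − i)/277 = 138 ≈ 138.000000.

E[X] = 138 = 138.000000.


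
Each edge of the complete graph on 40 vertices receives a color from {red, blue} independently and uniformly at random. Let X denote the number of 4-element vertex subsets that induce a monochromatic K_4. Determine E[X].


Let X = Σ_S X_S over the C(40, 4) = 91390 subsets S of size 4, where X_S = 1 if the K_4 on S is monochromatic.
For a fixed S, the K_4 on S has C(4, 2) = 6 edges. P[all 6 edges red] = (1/2)^6, and likewise for blue, so P[monochromatic] = 2·(1/2)^6 = 2^{1 − 6} = 1/32.
Summing: E[X] = C(40, 4) · 2^{1 − 6} = 91390 · 1/32 = 45695/16.
Numerically: E[X] ≈ 2855.9375.

E[X] = C(40,4)·2^(1−C(4,2)) = 45695/16 ≈ 2855.9375.


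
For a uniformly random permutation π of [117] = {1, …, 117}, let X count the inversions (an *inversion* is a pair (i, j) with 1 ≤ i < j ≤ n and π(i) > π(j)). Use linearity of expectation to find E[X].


Write X = Σ X_I over the C(117, 2) = 6786 pairs i < j, with X_I the indicator of one inversion.
There are 6786 indicators.
For each fixed pair i < j, the values π(i) and π(j) are two distinct elements of {1, …, 117} in uniformly random order; by symmetry P[π(i) > π(j)] = 1/2.
By linearity: E[X] = 6786 · (1/2) = C(117, 2) · (1/2) = 6786/2 = 3393 ≈ 3393.000.

E[X] = 3393 = 3393.000.


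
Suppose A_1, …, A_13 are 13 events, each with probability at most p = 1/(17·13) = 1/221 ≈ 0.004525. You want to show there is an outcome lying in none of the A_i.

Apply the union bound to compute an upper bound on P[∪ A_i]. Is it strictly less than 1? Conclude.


Union bound: P[∪_{i=1}^{13} A_i] ≤ Σ_i P[A_i] ≤ 13·p = 13·(1/221) = 1/17.
Numerically: 1/17 ≈ 0.058824.
Is 1/17 < 1? YES.
Since P[∪ A_i] ≤ 1/17 < 1, the complement has P[∩ A_i^c] ≥ 1 − 1/17 = 16/17 > 0, so some outcome avoids every A_i.

13·p = 1/17 ≈ 0.058824; existence CERTIFIED by the union bound.


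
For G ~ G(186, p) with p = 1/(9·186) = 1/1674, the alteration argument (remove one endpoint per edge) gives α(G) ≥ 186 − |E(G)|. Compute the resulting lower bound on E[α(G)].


E[|E(G)|] = C(186, 2)·p = 17205 · (1/1674) = 185/18.
E[α(G)] ≥ n − E[|E(G)|] = 186 − 185/18 = 3163/18.
Numerically: ≈ 175.7222.
(This is only a lower bound; the true E[α(G)] may be larger.)

E[α(G)] ≥ 3163/18 ≈ 175.7222.


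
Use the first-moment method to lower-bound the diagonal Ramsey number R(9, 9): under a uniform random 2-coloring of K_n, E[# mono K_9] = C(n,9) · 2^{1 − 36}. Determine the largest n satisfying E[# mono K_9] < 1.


We need C(n, 9) · 2^{1 − 36} < 1, i.e. C(n, 9) < 2^{36 − 1} = 34359738368.
Check values of n near the boundary:
  n = 59: C(59, 9) = 12565671261; 12565671261 < 34359738368? YES
  n = 60: C(60, 9) = 14783142660; 14783142660 < 34359738368? YES
  n = 61: C(61, 9) = 17341763505; 17341763505 < 34359738368? YES
  n = 62: C(62, 9) = 20286591270; 20286591270 < 34359738368? YES
  n = 63: C(63, 9) = 23667689815; 23667689815 < 34359738368? YES
  n = 64: C(64, 9) = 27540584512; 27540584512 < 34359738368? YES
  n = 65: C(65, 9) = 31966749880; 31966749880 < 34359738368? YES
  n = 66: C(66, 9) = 37014131440; 37014131440 < 34359738368? NO
The largest n with C(n, 9) < 34359738368 is n = 65 (where E[X] = 3995843735/4294967296 ≈ 0.9304). Hence R(9, 9) > 65, i.e. R(9, 9) ≥ 66.

Largest n = 65; hence R(9, 9) > 65.


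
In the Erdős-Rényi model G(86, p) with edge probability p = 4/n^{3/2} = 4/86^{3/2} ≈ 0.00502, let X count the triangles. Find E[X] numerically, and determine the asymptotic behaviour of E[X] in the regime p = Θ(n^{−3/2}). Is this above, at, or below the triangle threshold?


Number of potential triangles: C(86, 3) = 102340.
Each occurs with probability p³ ≈ (0.00502)³ ≈ 1.26164e-07.
By linearity: E[X] = C(86, 3)·p³ ≈ 102340 · 1.26164e-07 ≈ 0.013.
Since α = 3/2 > 1, p = c/n^{3/2} = o(1/n) is below the triangle threshold p ~ 1/n. Asymptotically E[X] ~ (c³/6)·n^{3(1−α)} = (4³/6)·n^{-1.5} → 0, so by Markov's inequality G has no triangles w.h.p.

E[X] ≈ 0.013; in regime p = Θ(1/n^{3/2}) E[X] tends to 0 (below the triangle threshold p ~ 1/n).


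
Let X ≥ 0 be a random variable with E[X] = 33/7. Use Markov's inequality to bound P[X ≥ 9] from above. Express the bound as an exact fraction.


μ = E[X] = 33/7, a = 9.
Markov: P[X ≥ 9] ≤ μ/a = (33/7)/9 = 11/21.
Numerically: ≈ 0.523810.
(Since a = 9 > μ = 4.714286, the bound 11/21 is < 1 and informative.)

P[X ≥ 9] ≤ 11/21 ≈ 0.523810.


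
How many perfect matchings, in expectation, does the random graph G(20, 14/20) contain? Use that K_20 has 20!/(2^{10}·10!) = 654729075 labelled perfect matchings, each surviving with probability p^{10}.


K_20 has 20!/(2^{10}·10!) = 654729075 labelled perfect matchings.
For each such perfect matching H, let X_H = 1 if all 10 edges of H are present in G. Then P[X_H = 1] = p^{10} = (7/10)^{10} = 282475249/10000000000.
Summing the indicators: E[X] = Σ_H E[X_H] = 654729075 · p^{10} = 654729075 · 282475249/10000000000 = 7397790339526587/400000000.
Numerically: E[X] ≈ 1.8494e+07.

E[X] = 654729075 · (7/10)^{10} = 7397790339526587/400000000 ≈ 1.8494e+07.
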